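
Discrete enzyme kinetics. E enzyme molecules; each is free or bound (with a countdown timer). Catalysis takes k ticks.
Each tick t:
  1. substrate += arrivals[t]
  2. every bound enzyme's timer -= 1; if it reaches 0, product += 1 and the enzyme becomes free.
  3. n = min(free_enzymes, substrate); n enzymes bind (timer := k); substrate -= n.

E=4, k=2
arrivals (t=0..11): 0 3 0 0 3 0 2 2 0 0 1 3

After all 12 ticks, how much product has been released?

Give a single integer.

Answer: 10

Derivation:
t=0: arr=0 -> substrate=0 bound=0 product=0
t=1: arr=3 -> substrate=0 bound=3 product=0
t=2: arr=0 -> substrate=0 bound=3 product=0
t=3: arr=0 -> substrate=0 bound=0 product=3
t=4: arr=3 -> substrate=0 bound=3 product=3
t=5: arr=0 -> substrate=0 bound=3 product=3
t=6: arr=2 -> substrate=0 bound=2 product=6
t=7: arr=2 -> substrate=0 bound=4 product=6
t=8: arr=0 -> substrate=0 bound=2 product=8
t=9: arr=0 -> substrate=0 bound=0 product=10
t=10: arr=1 -> substrate=0 bound=1 product=10
t=11: arr=3 -> substrate=0 bound=4 product=10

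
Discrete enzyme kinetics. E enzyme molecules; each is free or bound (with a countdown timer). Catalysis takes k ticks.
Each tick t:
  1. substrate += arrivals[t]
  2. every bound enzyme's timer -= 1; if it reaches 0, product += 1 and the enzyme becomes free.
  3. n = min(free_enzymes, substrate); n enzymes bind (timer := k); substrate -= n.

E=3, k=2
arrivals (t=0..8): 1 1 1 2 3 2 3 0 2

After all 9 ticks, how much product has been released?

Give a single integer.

t=0: arr=1 -> substrate=0 bound=1 product=0
t=1: arr=1 -> substrate=0 bound=2 product=0
t=2: arr=1 -> substrate=0 bound=2 product=1
t=3: arr=2 -> substrate=0 bound=3 product=2
t=4: arr=3 -> substrate=2 bound=3 product=3
t=5: arr=2 -> substrate=2 bound=3 product=5
t=6: arr=3 -> substrate=4 bound=3 product=6
t=7: arr=0 -> substrate=2 bound=3 product=8
t=8: arr=2 -> substrate=3 bound=3 product=9

Answer: 9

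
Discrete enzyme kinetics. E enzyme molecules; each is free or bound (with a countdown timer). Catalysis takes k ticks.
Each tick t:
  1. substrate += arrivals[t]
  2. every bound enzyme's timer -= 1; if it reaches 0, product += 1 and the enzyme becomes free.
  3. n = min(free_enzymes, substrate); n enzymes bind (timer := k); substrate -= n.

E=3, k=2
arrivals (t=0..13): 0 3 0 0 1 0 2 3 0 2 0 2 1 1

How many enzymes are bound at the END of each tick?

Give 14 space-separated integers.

t=0: arr=0 -> substrate=0 bound=0 product=0
t=1: arr=3 -> substrate=0 bound=3 product=0
t=2: arr=0 -> substrate=0 bound=3 product=0
t=3: arr=0 -> substrate=0 bound=0 product=3
t=4: arr=1 -> substrate=0 bound=1 product=3
t=5: arr=0 -> substrate=0 bound=1 product=3
t=6: arr=2 -> substrate=0 bound=2 product=4
t=7: arr=3 -> substrate=2 bound=3 product=4
t=8: arr=0 -> substrate=0 bound=3 product=6
t=9: arr=2 -> substrate=1 bound=3 product=7
t=10: arr=0 -> substrate=0 bound=2 product=9
t=11: arr=2 -> substrate=0 bound=3 product=10
t=12: arr=1 -> substrate=0 bound=3 product=11
t=13: arr=1 -> substrate=0 bound=2 product=13

Answer: 0 3 3 0 1 1 2 3 3 3 2 3 3 2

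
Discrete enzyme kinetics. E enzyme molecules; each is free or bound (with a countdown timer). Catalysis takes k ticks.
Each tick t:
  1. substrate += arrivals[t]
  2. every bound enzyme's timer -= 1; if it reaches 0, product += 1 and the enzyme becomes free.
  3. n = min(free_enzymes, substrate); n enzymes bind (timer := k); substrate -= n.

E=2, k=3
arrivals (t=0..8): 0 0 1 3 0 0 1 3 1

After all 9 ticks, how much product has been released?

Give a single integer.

Answer: 3

Derivation:
t=0: arr=0 -> substrate=0 bound=0 product=0
t=1: arr=0 -> substrate=0 bound=0 product=0
t=2: arr=1 -> substrate=0 bound=1 product=0
t=3: arr=3 -> substrate=2 bound=2 product=0
t=4: arr=0 -> substrate=2 bound=2 product=0
t=5: arr=0 -> substrate=1 bound=2 product=1
t=6: arr=1 -> substrate=1 bound=2 product=2
t=7: arr=3 -> substrate=4 bound=2 product=2
t=8: arr=1 -> substrate=4 bound=2 product=3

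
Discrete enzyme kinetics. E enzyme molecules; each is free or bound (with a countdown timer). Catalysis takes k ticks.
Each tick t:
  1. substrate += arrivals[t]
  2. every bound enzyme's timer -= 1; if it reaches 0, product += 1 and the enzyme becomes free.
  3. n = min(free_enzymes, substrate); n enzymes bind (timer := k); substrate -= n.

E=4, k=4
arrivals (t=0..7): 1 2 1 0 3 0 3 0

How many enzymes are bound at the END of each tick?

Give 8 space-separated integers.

t=0: arr=1 -> substrate=0 bound=1 product=0
t=1: arr=2 -> substrate=0 bound=3 product=0
t=2: arr=1 -> substrate=0 bound=4 product=0
t=3: arr=0 -> substrate=0 bound=4 product=0
t=4: arr=3 -> substrate=2 bound=4 product=1
t=5: arr=0 -> substrate=0 bound=4 product=3
t=6: arr=3 -> substrate=2 bound=4 product=4
t=7: arr=0 -> substrate=2 bound=4 product=4

Answer: 1 3 4 4 4 4 4 4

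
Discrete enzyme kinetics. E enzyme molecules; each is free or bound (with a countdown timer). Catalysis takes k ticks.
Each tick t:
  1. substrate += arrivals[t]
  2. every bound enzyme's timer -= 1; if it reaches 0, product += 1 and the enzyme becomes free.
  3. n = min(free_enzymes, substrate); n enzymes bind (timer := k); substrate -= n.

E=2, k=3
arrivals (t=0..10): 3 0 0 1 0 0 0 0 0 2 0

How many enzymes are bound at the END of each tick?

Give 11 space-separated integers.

t=0: arr=3 -> substrate=1 bound=2 product=0
t=1: arr=0 -> substrate=1 bound=2 product=0
t=2: arr=0 -> substrate=1 bound=2 product=0
t=3: arr=1 -> substrate=0 bound=2 product=2
t=4: arr=0 -> substrate=0 bound=2 product=2
t=5: arr=0 -> substrate=0 bound=2 product=2
t=6: arr=0 -> substrate=0 bound=0 product=4
t=7: arr=0 -> substrate=0 bound=0 product=4
t=8: arr=0 -> substrate=0 bound=0 product=4
t=9: arr=2 -> substrate=0 bound=2 product=4
t=10: arr=0 -> substrate=0 bound=2 product=4

Answer: 2 2 2 2 2 2 0 0 0 2 2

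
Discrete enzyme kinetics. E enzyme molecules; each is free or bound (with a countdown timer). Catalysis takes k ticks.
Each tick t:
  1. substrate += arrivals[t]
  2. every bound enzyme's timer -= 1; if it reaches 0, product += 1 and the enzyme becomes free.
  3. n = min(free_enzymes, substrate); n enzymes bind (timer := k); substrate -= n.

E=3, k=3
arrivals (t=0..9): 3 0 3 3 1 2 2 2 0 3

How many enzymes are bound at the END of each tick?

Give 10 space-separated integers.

Answer: 3 3 3 3 3 3 3 3 3 3

Derivation:
t=0: arr=3 -> substrate=0 bound=3 product=0
t=1: arr=0 -> substrate=0 bound=3 product=0
t=2: arr=3 -> substrate=3 bound=3 product=0
t=3: arr=3 -> substrate=3 bound=3 product=3
t=4: arr=1 -> substrate=4 bound=3 product=3
t=5: arr=2 -> substrate=6 bound=3 product=3
t=6: arr=2 -> substrate=5 bound=3 product=6
t=7: arr=2 -> substrate=7 bound=3 product=6
t=8: arr=0 -> substrate=7 bound=3 product=6
t=9: arr=3 -> substrate=7 bound=3 product=9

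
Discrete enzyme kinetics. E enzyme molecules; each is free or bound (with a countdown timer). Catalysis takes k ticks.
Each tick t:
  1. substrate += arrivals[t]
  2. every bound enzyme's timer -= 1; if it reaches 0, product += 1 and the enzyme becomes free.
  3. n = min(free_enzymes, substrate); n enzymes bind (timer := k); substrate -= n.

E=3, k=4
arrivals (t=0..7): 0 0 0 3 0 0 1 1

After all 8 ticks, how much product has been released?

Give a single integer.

t=0: arr=0 -> substrate=0 bound=0 product=0
t=1: arr=0 -> substrate=0 bound=0 product=0
t=2: arr=0 -> substrate=0 bound=0 product=0
t=3: arr=3 -> substrate=0 bound=3 product=0
t=4: arr=0 -> substrate=0 bound=3 product=0
t=5: arr=0 -> substrate=0 bound=3 product=0
t=6: arr=1 -> substrate=1 bound=3 product=0
t=7: arr=1 -> substrate=0 bound=2 product=3

Answer: 3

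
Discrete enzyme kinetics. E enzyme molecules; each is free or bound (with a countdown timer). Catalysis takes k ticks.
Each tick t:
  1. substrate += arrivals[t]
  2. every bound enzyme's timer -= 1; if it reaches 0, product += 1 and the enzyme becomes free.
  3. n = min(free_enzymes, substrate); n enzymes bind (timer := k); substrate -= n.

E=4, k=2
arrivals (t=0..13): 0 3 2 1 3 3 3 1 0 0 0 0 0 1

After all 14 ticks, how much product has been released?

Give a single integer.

Answer: 16

Derivation:
t=0: arr=0 -> substrate=0 bound=0 product=0
t=1: arr=3 -> substrate=0 bound=3 product=0
t=2: arr=2 -> substrate=1 bound=4 product=0
t=3: arr=1 -> substrate=0 bound=3 product=3
t=4: arr=3 -> substrate=1 bound=4 product=4
t=5: arr=3 -> substrate=2 bound=4 product=6
t=6: arr=3 -> substrate=3 bound=4 product=8
t=7: arr=1 -> substrate=2 bound=4 product=10
t=8: arr=0 -> substrate=0 bound=4 product=12
t=9: arr=0 -> substrate=0 bound=2 product=14
t=10: arr=0 -> substrate=0 bound=0 product=16
t=11: arr=0 -> substrate=0 bound=0 product=16
t=12: arr=0 -> substrate=0 bound=0 product=16
t=13: arr=1 -> substrate=0 bound=1 product=16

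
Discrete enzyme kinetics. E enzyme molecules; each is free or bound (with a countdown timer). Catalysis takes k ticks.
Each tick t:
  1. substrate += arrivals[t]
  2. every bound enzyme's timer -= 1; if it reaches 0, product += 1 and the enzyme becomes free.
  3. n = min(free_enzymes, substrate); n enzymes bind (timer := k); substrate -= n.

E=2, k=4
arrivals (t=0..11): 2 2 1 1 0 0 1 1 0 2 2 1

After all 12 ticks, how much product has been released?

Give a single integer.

t=0: arr=2 -> substrate=0 bound=2 product=0
t=1: arr=2 -> substrate=2 bound=2 product=0
t=2: arr=1 -> substrate=3 bound=2 product=0
t=3: arr=1 -> substrate=4 bound=2 product=0
t=4: arr=0 -> substrate=2 bound=2 product=2
t=5: arr=0 -> substrate=2 bound=2 product=2
t=6: arr=1 -> substrate=3 bound=2 product=2
t=7: arr=1 -> substrate=4 bound=2 product=2
t=8: arr=0 -> substrate=2 bound=2 product=4
t=9: arr=2 -> substrate=4 bound=2 product=4
t=10: arr=2 -> substrate=6 bound=2 product=4
t=11: arr=1 -> substrate=7 bound=2 product=4

Answer: 4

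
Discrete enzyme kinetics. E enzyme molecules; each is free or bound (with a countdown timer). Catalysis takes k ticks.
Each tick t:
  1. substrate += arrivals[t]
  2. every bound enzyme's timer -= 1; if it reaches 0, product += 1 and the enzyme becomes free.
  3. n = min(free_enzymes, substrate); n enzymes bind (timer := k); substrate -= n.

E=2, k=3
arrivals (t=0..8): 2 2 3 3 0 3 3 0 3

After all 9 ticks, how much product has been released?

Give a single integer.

t=0: arr=2 -> substrate=0 bound=2 product=0
t=1: arr=2 -> substrate=2 bound=2 product=0
t=2: arr=3 -> substrate=5 bound=2 product=0
t=3: arr=3 -> substrate=6 bound=2 product=2
t=4: arr=0 -> substrate=6 bound=2 product=2
t=5: arr=3 -> substrate=9 bound=2 product=2
t=6: arr=3 -> substrate=10 bound=2 product=4
t=7: arr=0 -> substrate=10 bound=2 product=4
t=8: arr=3 -> substrate=13 bound=2 product=4

Answer: 4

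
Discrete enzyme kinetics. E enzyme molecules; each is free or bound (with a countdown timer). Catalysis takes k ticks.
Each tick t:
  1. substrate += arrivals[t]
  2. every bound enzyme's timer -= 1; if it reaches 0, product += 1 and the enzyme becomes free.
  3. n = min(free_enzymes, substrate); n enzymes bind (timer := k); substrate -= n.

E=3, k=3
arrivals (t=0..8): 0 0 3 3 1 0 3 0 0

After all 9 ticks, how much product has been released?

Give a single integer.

t=0: arr=0 -> substrate=0 bound=0 product=0
t=1: arr=0 -> substrate=0 bound=0 product=0
t=2: arr=3 -> substrate=0 bound=3 product=0
t=3: arr=3 -> substrate=3 bound=3 product=0
t=4: arr=1 -> substrate=4 bound=3 product=0
t=5: arr=0 -> substrate=1 bound=3 product=3
t=6: arr=3 -> substrate=4 bound=3 product=3
t=7: arr=0 -> substrate=4 bound=3 product=3
t=8: arr=0 -> substrate=1 bound=3 product=6

Answer: 6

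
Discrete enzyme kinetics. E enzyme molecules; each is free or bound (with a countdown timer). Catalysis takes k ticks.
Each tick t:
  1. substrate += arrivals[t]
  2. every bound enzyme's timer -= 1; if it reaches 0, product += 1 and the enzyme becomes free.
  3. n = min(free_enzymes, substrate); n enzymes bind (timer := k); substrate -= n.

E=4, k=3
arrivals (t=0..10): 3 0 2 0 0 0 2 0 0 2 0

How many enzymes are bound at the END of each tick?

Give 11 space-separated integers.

Answer: 3 3 4 2 2 1 2 2 2 2 2

Derivation:
t=0: arr=3 -> substrate=0 bound=3 product=0
t=1: arr=0 -> substrate=0 bound=3 product=0
t=2: arr=2 -> substrate=1 bound=4 product=0
t=3: arr=0 -> substrate=0 bound=2 product=3
t=4: arr=0 -> substrate=0 bound=2 product=3
t=5: arr=0 -> substrate=0 bound=1 product=4
t=6: arr=2 -> substrate=0 bound=2 product=5
t=7: arr=0 -> substrate=0 bound=2 product=5
t=8: arr=0 -> substrate=0 bound=2 product=5
t=9: arr=2 -> substrate=0 bound=2 product=7
t=10: arr=0 -> substrate=0 bound=2 product=7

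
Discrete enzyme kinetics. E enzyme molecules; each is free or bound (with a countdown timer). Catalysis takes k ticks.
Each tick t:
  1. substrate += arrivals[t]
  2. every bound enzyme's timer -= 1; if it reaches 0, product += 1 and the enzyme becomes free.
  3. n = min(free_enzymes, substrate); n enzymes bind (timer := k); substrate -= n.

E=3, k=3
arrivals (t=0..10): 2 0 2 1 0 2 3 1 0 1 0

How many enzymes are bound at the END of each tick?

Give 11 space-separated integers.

Answer: 2 2 3 3 3 3 3 3 3 3 3

Derivation:
t=0: arr=2 -> substrate=0 bound=2 product=0
t=1: arr=0 -> substrate=0 bound=2 product=0
t=2: arr=2 -> substrate=1 bound=3 product=0
t=3: arr=1 -> substrate=0 bound=3 product=2
t=4: arr=0 -> substrate=0 bound=3 product=2
t=5: arr=2 -> substrate=1 bound=3 product=3
t=6: arr=3 -> substrate=2 bound=3 product=5
t=7: arr=1 -> substrate=3 bound=3 product=5
t=8: arr=0 -> substrate=2 bound=3 product=6
t=9: arr=1 -> substrate=1 bound=3 product=8
t=10: arr=0 -> substrate=1 bound=3 product=8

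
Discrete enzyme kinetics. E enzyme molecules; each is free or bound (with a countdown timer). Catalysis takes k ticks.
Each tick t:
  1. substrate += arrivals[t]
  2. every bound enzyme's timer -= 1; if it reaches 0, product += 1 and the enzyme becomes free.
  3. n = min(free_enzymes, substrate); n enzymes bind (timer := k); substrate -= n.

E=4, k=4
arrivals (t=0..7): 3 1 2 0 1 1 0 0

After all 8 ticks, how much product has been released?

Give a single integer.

t=0: arr=3 -> substrate=0 bound=3 product=0
t=1: arr=1 -> substrate=0 bound=4 product=0
t=2: arr=2 -> substrate=2 bound=4 product=0
t=3: arr=0 -> substrate=2 bound=4 product=0
t=4: arr=1 -> substrate=0 bound=4 product=3
t=5: arr=1 -> substrate=0 bound=4 product=4
t=6: arr=0 -> substrate=0 bound=4 product=4
t=7: arr=0 -> substrate=0 bound=4 product=4

Answer: 4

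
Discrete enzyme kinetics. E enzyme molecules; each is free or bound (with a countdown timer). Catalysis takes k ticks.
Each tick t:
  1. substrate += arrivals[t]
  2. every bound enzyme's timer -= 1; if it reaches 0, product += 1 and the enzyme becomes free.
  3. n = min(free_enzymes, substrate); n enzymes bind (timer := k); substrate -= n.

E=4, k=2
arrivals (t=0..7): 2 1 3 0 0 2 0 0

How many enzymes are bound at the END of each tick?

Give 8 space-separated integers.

Answer: 2 3 4 3 0 2 2 0

Derivation:
t=0: arr=2 -> substrate=0 bound=2 product=0
t=1: arr=1 -> substrate=0 bound=3 product=0
t=2: arr=3 -> substrate=0 bound=4 product=2
t=3: arr=0 -> substrate=0 bound=3 product=3
t=4: arr=0 -> substrate=0 bound=0 product=6
t=5: arr=2 -> substrate=0 bound=2 product=6
t=6: arr=0 -> substrate=0 bound=2 product=6
t=7: arr=0 -> substrate=0 bound=0 product=8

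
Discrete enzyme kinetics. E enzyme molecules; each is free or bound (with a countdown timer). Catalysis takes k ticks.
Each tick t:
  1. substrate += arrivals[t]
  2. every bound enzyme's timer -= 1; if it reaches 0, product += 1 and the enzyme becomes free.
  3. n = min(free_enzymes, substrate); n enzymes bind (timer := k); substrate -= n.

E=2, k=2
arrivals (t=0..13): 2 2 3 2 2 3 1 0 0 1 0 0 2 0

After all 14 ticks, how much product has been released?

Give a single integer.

Answer: 12

Derivation:
t=0: arr=2 -> substrate=0 bound=2 product=0
t=1: arr=2 -> substrate=2 bound=2 product=0
t=2: arr=3 -> substrate=3 bound=2 product=2
t=3: arr=2 -> substrate=5 bound=2 product=2
t=4: arr=2 -> substrate=5 bound=2 product=4
t=5: arr=3 -> substrate=8 bound=2 product=4
t=6: arr=1 -> substrate=7 bound=2 product=6
t=7: arr=0 -> substrate=7 bound=2 product=6
t=8: arr=0 -> substrate=5 bound=2 product=8
t=9: arr=1 -> substrate=6 bound=2 product=8
t=10: arr=0 -> substrate=4 bound=2 product=10
t=11: arr=0 -> substrate=4 bound=2 product=10
t=12: arr=2 -> substrate=4 bound=2 product=12
t=13: arr=0 -> substrate=4 bound=2 product=12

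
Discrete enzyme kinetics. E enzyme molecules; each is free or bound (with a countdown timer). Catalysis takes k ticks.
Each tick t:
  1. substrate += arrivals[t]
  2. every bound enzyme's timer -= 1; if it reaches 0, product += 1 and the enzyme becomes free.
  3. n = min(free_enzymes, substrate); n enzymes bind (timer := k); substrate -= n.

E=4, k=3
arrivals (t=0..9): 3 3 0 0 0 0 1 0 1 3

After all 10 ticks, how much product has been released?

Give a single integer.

Answer: 7

Derivation:
t=0: arr=3 -> substrate=0 bound=3 product=0
t=1: arr=3 -> substrate=2 bound=4 product=0
t=2: arr=0 -> substrate=2 bound=4 product=0
t=3: arr=0 -> substrate=0 bound=3 product=3
t=4: arr=0 -> substrate=0 bound=2 product=4
t=5: arr=0 -> substrate=0 bound=2 product=4
t=6: arr=1 -> substrate=0 bound=1 product=6
t=7: arr=0 -> substrate=0 bound=1 product=6
t=8: arr=1 -> substrate=0 bound=2 product=6
t=9: arr=3 -> substrate=0 bound=4 product=7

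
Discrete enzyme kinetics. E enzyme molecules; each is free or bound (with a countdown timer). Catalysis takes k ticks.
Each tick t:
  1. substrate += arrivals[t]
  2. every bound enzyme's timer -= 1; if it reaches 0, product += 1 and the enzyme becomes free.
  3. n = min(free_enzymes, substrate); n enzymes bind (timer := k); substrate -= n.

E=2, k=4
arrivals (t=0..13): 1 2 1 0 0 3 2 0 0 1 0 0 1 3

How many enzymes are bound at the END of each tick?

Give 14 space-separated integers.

Answer: 1 2 2 2 2 2 2 2 2 2 2 2 2 2

Derivation:
t=0: arr=1 -> substrate=0 bound=1 product=0
t=1: arr=2 -> substrate=1 bound=2 product=0
t=2: arr=1 -> substrate=2 bound=2 product=0
t=3: arr=0 -> substrate=2 bound=2 product=0
t=4: arr=0 -> substrate=1 bound=2 product=1
t=5: arr=3 -> substrate=3 bound=2 product=2
t=6: arr=2 -> substrate=5 bound=2 product=2
t=7: arr=0 -> substrate=5 bound=2 product=2
t=8: arr=0 -> substrate=4 bound=2 product=3
t=9: arr=1 -> substrate=4 bound=2 product=4
t=10: arr=0 -> substrate=4 bound=2 product=4
t=11: arr=0 -> substrate=4 bound=2 product=4
t=12: arr=1 -> substrate=4 bound=2 product=5
t=13: arr=3 -> substrate=6 bound=2 product=6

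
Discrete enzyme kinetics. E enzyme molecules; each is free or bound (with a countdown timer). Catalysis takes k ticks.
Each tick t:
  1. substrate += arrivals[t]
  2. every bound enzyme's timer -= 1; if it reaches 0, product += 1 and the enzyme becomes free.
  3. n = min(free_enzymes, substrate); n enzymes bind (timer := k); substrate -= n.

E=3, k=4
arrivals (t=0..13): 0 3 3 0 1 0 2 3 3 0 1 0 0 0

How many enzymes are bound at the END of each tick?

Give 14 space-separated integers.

t=0: arr=0 -> substrate=0 bound=0 product=0
t=1: arr=3 -> substrate=0 bound=3 product=0
t=2: arr=3 -> substrate=3 bound=3 product=0
t=3: arr=0 -> substrate=3 bound=3 product=0
t=4: arr=1 -> substrate=4 bound=3 product=0
t=5: arr=0 -> substrate=1 bound=3 product=3
t=6: arr=2 -> substrate=3 bound=3 product=3
t=7: arr=3 -> substrate=6 bound=3 product=3
t=8: arr=3 -> substrate=9 bound=3 product=3
t=9: arr=0 -> substrate=6 bound=3 product=6
t=10: arr=1 -> substrate=7 bound=3 product=6
t=11: arr=0 -> substrate=7 bound=3 product=6
t=12: arr=0 -> substrate=7 bound=3 product=6
t=13: arr=0 -> substrate=4 bound=3 product=9

Answer: 0 3 3 3 3 3 3 3 3 3 3 3 3 3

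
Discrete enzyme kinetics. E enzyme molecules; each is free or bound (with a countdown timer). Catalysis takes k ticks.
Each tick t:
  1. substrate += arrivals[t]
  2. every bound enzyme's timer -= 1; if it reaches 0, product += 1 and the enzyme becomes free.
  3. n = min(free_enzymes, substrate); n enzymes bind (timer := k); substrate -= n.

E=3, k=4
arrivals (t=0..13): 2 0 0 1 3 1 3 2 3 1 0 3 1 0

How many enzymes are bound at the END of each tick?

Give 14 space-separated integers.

Answer: 2 2 2 3 3 3 3 3 3 3 3 3 3 3

Derivation:
t=0: arr=2 -> substrate=0 bound=2 product=0
t=1: arr=0 -> substrate=0 bound=2 product=0
t=2: arr=0 -> substrate=0 bound=2 product=0
t=3: arr=1 -> substrate=0 bound=3 product=0
t=4: arr=3 -> substrate=1 bound=3 product=2
t=5: arr=1 -> substrate=2 bound=3 product=2
t=6: arr=3 -> substrate=5 bound=3 product=2
t=7: arr=2 -> substrate=6 bound=3 product=3
t=8: arr=3 -> substrate=7 bound=3 product=5
t=9: arr=1 -> substrate=8 bound=3 product=5
t=10: arr=0 -> substrate=8 bound=3 product=5
t=11: arr=3 -> substrate=10 bound=3 product=6
t=12: arr=1 -> substrate=9 bound=3 product=8
t=13: arr=0 -> substrate=9 bound=3 product=8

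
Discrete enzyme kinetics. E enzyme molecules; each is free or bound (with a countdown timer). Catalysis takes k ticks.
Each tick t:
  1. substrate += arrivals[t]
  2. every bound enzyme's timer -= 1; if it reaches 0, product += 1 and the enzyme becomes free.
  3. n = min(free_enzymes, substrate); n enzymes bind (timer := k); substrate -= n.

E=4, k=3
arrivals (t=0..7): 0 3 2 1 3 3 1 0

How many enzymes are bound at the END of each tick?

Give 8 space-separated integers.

Answer: 0 3 4 4 4 4 4 4

Derivation:
t=0: arr=0 -> substrate=0 bound=0 product=0
t=1: arr=3 -> substrate=0 bound=3 product=0
t=2: arr=2 -> substrate=1 bound=4 product=0
t=3: arr=1 -> substrate=2 bound=4 product=0
t=4: arr=3 -> substrate=2 bound=4 product=3
t=5: arr=3 -> substrate=4 bound=4 product=4
t=6: arr=1 -> substrate=5 bound=4 product=4
t=7: arr=0 -> substrate=2 bound=4 product=7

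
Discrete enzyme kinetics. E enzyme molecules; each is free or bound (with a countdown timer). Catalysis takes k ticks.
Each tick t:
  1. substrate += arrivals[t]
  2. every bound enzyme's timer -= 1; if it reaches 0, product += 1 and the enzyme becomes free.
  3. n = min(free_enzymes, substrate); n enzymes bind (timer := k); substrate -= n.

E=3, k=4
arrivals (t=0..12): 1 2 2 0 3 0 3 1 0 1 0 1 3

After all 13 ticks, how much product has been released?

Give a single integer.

Answer: 7

Derivation:
t=0: arr=1 -> substrate=0 bound=1 product=0
t=1: arr=2 -> substrate=0 bound=3 product=0
t=2: arr=2 -> substrate=2 bound=3 product=0
t=3: arr=0 -> substrate=2 bound=3 product=0
t=4: arr=3 -> substrate=4 bound=3 product=1
t=5: arr=0 -> substrate=2 bound=3 product=3
t=6: arr=3 -> substrate=5 bound=3 product=3
t=7: arr=1 -> substrate=6 bound=3 product=3
t=8: arr=0 -> substrate=5 bound=3 product=4
t=9: arr=1 -> substrate=4 bound=3 product=6
t=10: arr=0 -> substrate=4 bound=3 product=6
t=11: arr=1 -> substrate=5 bound=3 product=6
t=12: arr=3 -> substrate=7 bound=3 product=7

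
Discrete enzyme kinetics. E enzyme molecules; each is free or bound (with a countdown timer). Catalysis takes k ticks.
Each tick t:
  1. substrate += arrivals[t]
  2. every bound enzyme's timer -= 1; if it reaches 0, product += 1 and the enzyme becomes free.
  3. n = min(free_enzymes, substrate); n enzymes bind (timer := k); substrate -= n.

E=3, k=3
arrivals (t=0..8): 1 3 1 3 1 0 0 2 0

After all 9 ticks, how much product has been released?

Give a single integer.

Answer: 6

Derivation:
t=0: arr=1 -> substrate=0 bound=1 product=0
t=1: arr=3 -> substrate=1 bound=3 product=0
t=2: arr=1 -> substrate=2 bound=3 product=0
t=3: arr=3 -> substrate=4 bound=3 product=1
t=4: arr=1 -> substrate=3 bound=3 product=3
t=5: arr=0 -> substrate=3 bound=3 product=3
t=6: arr=0 -> substrate=2 bound=3 product=4
t=7: arr=2 -> substrate=2 bound=3 product=6
t=8: arr=0 -> substrate=2 bound=3 product=6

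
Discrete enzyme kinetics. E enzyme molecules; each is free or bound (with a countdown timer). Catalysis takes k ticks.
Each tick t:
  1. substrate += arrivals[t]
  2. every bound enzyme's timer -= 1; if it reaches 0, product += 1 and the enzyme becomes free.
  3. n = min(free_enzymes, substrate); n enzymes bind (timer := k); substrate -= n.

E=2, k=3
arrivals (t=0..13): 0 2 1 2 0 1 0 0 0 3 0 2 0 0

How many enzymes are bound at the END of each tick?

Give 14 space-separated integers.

Answer: 0 2 2 2 2 2 2 2 2 2 2 2 2 2

Derivation:
t=0: arr=0 -> substrate=0 bound=0 product=0
t=1: arr=2 -> substrate=0 bound=2 product=0
t=2: arr=1 -> substrate=1 bound=2 product=0
t=3: arr=2 -> substrate=3 bound=2 product=0
t=4: arr=0 -> substrate=1 bound=2 product=2
t=5: arr=1 -> substrate=2 bound=2 product=2
t=6: arr=0 -> substrate=2 bound=2 product=2
t=7: arr=0 -> substrate=0 bound=2 product=4
t=8: arr=0 -> substrate=0 bound=2 product=4
t=9: arr=3 -> substrate=3 bound=2 product=4
t=10: arr=0 -> substrate=1 bound=2 product=6
t=11: arr=2 -> substrate=3 bound=2 product=6
t=12: arr=0 -> substrate=3 bound=2 product=6
t=13: arr=0 -> substrate=1 bound=2 product=8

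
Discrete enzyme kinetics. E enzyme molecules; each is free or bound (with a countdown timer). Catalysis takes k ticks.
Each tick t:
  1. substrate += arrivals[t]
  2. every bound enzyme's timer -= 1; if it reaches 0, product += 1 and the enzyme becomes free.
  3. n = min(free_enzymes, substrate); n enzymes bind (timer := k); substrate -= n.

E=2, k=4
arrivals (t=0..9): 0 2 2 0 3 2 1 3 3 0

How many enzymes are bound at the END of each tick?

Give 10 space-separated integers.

t=0: arr=0 -> substrate=0 bound=0 product=0
t=1: arr=2 -> substrate=0 bound=2 product=0
t=2: arr=2 -> substrate=2 bound=2 product=0
t=3: arr=0 -> substrate=2 bound=2 product=0
t=4: arr=3 -> substrate=5 bound=2 product=0
t=5: arr=2 -> substrate=5 bound=2 product=2
t=6: arr=1 -> substrate=6 bound=2 product=2
t=7: arr=3 -> substrate=9 bound=2 product=2
t=8: arr=3 -> substrate=12 bound=2 product=2
t=9: arr=0 -> substrate=10 bound=2 product=4

Answer: 0 2 2 2 2 2 2 2 2 2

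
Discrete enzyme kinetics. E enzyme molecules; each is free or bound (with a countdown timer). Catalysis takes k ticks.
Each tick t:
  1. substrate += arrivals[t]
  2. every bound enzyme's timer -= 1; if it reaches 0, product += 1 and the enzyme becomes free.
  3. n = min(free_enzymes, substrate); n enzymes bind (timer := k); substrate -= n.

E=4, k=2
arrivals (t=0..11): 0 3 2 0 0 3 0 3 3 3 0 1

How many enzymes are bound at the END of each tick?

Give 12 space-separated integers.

t=0: arr=0 -> substrate=0 bound=0 product=0
t=1: arr=3 -> substrate=0 bound=3 product=0
t=2: arr=2 -> substrate=1 bound=4 product=0
t=3: arr=0 -> substrate=0 bound=2 product=3
t=4: arr=0 -> substrate=0 bound=1 product=4
t=5: arr=3 -> substrate=0 bound=3 product=5
t=6: arr=0 -> substrate=0 bound=3 product=5
t=7: arr=3 -> substrate=0 bound=3 product=8
t=8: arr=3 -> substrate=2 bound=4 product=8
t=9: arr=3 -> substrate=2 bound=4 product=11
t=10: arr=0 -> substrate=1 bound=4 product=12
t=11: arr=1 -> substrate=0 bound=3 product=15

Answer: 0 3 4 2 1 3 3 3 4 4 4 3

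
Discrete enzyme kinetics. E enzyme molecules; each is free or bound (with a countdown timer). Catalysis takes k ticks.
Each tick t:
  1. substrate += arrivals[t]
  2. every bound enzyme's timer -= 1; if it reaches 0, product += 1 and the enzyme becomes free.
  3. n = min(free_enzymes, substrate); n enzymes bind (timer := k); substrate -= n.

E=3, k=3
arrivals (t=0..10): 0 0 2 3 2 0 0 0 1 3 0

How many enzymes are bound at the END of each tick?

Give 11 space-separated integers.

t=0: arr=0 -> substrate=0 bound=0 product=0
t=1: arr=0 -> substrate=0 bound=0 product=0
t=2: arr=2 -> substrate=0 bound=2 product=0
t=3: arr=3 -> substrate=2 bound=3 product=0
t=4: arr=2 -> substrate=4 bound=3 product=0
t=5: arr=0 -> substrate=2 bound=3 product=2
t=6: arr=0 -> substrate=1 bound=3 product=3
t=7: arr=0 -> substrate=1 bound=3 product=3
t=8: arr=1 -> substrate=0 bound=3 product=5
t=9: arr=3 -> substrate=2 bound=3 product=6
t=10: arr=0 -> substrate=2 bound=3 product=6

Answer: 0 0 2 3 3 3 3 3 3 3 3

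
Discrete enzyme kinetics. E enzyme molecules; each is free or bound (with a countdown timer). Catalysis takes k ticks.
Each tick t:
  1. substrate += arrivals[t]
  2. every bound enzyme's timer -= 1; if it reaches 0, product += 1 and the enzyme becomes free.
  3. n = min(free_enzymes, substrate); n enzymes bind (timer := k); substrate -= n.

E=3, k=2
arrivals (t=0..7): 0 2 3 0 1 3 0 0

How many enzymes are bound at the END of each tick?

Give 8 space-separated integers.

t=0: arr=0 -> substrate=0 bound=0 product=0
t=1: arr=2 -> substrate=0 bound=2 product=0
t=2: arr=3 -> substrate=2 bound=3 product=0
t=3: arr=0 -> substrate=0 bound=3 product=2
t=4: arr=1 -> substrate=0 bound=3 product=3
t=5: arr=3 -> substrate=1 bound=3 product=5
t=6: arr=0 -> substrate=0 bound=3 product=6
t=7: arr=0 -> substrate=0 bound=1 product=8

Answer: 0 2 3 3 3 3 3 1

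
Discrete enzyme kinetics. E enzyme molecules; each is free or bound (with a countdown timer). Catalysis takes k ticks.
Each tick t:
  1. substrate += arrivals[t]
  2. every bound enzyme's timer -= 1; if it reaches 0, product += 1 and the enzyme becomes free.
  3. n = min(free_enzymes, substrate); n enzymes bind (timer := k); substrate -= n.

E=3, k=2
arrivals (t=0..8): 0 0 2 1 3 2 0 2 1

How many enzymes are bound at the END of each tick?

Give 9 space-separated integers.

Answer: 0 0 2 3 3 3 3 3 3

Derivation:
t=0: arr=0 -> substrate=0 bound=0 product=0
t=1: arr=0 -> substrate=0 bound=0 product=0
t=2: arr=2 -> substrate=0 bound=2 product=0
t=3: arr=1 -> substrate=0 bound=3 product=0
t=4: arr=3 -> substrate=1 bound=3 product=2
t=5: arr=2 -> substrate=2 bound=3 product=3
t=6: arr=0 -> substrate=0 bound=3 product=5
t=7: arr=2 -> substrate=1 bound=3 product=6
t=8: arr=1 -> substrate=0 bound=3 product=8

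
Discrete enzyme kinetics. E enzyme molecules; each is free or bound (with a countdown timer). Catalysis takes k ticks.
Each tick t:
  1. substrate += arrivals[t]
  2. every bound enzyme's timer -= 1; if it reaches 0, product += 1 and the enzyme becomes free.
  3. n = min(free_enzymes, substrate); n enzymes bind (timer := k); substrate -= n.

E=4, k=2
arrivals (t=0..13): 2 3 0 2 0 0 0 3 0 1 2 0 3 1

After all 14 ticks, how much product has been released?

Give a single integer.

t=0: arr=2 -> substrate=0 bound=2 product=0
t=1: arr=3 -> substrate=1 bound=4 product=0
t=2: arr=0 -> substrate=0 bound=3 product=2
t=3: arr=2 -> substrate=0 bound=3 product=4
t=4: arr=0 -> substrate=0 bound=2 product=5
t=5: arr=0 -> substrate=0 bound=0 product=7
t=6: arr=0 -> substrate=0 bound=0 product=7
t=7: arr=3 -> substrate=0 bound=3 product=7
t=8: arr=0 -> substrate=0 bound=3 product=7
t=9: arr=1 -> substrate=0 bound=1 product=10
t=10: arr=2 -> substrate=0 bound=3 product=10
t=11: arr=0 -> substrate=0 bound=2 product=11
t=12: arr=3 -> substrate=0 bound=3 product=13
t=13: arr=1 -> substrate=0 bound=4 product=13

Answer: 13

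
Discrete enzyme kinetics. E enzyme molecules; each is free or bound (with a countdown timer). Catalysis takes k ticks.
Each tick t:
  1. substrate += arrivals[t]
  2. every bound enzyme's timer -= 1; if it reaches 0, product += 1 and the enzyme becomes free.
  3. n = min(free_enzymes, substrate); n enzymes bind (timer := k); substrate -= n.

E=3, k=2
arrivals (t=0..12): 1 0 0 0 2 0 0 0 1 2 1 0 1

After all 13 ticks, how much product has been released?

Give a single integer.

Answer: 7

Derivation:
t=0: arr=1 -> substrate=0 bound=1 product=0
t=1: arr=0 -> substrate=0 bound=1 product=0
t=2: arr=0 -> substrate=0 bound=0 product=1
t=3: arr=0 -> substrate=0 bound=0 product=1
t=4: arr=2 -> substrate=0 bound=2 product=1
t=5: arr=0 -> substrate=0 bound=2 product=1
t=6: arr=0 -> substrate=0 bound=0 product=3
t=7: arr=0 -> substrate=0 bound=0 product=3
t=8: arr=1 -> substrate=0 bound=1 product=3
t=9: arr=2 -> substrate=0 bound=3 product=3
t=10: arr=1 -> substrate=0 bound=3 product=4
t=11: arr=0 -> substrate=0 bound=1 product=6
t=12: arr=1 -> substrate=0 bound=1 product=7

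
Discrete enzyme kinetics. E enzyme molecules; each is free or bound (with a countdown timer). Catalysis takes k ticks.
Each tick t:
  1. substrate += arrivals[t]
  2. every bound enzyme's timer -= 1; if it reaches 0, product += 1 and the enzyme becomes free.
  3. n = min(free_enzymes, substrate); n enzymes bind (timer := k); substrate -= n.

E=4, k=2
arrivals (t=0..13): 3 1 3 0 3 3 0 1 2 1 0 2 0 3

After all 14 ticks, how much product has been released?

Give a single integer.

Answer: 19

Derivation:
t=0: arr=3 -> substrate=0 bound=3 product=0
t=1: arr=1 -> substrate=0 bound=4 product=0
t=2: arr=3 -> substrate=0 bound=4 product=3
t=3: arr=0 -> substrate=0 bound=3 product=4
t=4: arr=3 -> substrate=0 bound=3 product=7
t=5: arr=3 -> substrate=2 bound=4 product=7
t=6: arr=0 -> substrate=0 bound=3 product=10
t=7: arr=1 -> substrate=0 bound=3 product=11
t=8: arr=2 -> substrate=0 bound=3 product=13
t=9: arr=1 -> substrate=0 bound=3 product=14
t=10: arr=0 -> substrate=0 bound=1 product=16
t=11: arr=2 -> substrate=0 bound=2 product=17
t=12: arr=0 -> substrate=0 bound=2 product=17
t=13: arr=3 -> substrate=0 bound=3 product=19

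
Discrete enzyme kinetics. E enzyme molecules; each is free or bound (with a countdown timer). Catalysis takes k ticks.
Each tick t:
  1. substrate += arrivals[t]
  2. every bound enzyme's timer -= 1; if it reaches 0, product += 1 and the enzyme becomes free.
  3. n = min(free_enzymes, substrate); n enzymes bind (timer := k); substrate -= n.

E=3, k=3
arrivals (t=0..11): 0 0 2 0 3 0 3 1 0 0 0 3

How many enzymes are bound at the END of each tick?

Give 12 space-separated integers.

t=0: arr=0 -> substrate=0 bound=0 product=0
t=1: arr=0 -> substrate=0 bound=0 product=0
t=2: arr=2 -> substrate=0 bound=2 product=0
t=3: arr=0 -> substrate=0 bound=2 product=0
t=4: arr=3 -> substrate=2 bound=3 product=0
t=5: arr=0 -> substrate=0 bound=3 product=2
t=6: arr=3 -> substrate=3 bound=3 product=2
t=7: arr=1 -> substrate=3 bound=3 product=3
t=8: arr=0 -> substrate=1 bound=3 product=5
t=9: arr=0 -> substrate=1 bound=3 product=5
t=10: arr=0 -> substrate=0 bound=3 product=6
t=11: arr=3 -> substrate=1 bound=3 product=8

Answer: 0 0 2 2 3 3 3 3 3 3 3 3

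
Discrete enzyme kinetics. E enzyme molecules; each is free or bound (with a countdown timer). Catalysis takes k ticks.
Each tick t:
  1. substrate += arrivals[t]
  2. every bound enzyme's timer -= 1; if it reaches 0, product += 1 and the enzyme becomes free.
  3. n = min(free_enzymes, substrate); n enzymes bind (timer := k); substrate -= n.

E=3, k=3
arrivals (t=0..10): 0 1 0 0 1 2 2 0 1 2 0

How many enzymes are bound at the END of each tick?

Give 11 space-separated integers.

t=0: arr=0 -> substrate=0 bound=0 product=0
t=1: arr=1 -> substrate=0 bound=1 product=0
t=2: arr=0 -> substrate=0 bound=1 product=0
t=3: arr=0 -> substrate=0 bound=1 product=0
t=4: arr=1 -> substrate=0 bound=1 product=1
t=5: arr=2 -> substrate=0 bound=3 product=1
t=6: arr=2 -> substrate=2 bound=3 product=1
t=7: arr=0 -> substrate=1 bound=3 product=2
t=8: arr=1 -> substrate=0 bound=3 product=4
t=9: arr=2 -> substrate=2 bound=3 product=4
t=10: arr=0 -> substrate=1 bound=3 product=5

Answer: 0 1 1 1 1 3 3 3 3 3 3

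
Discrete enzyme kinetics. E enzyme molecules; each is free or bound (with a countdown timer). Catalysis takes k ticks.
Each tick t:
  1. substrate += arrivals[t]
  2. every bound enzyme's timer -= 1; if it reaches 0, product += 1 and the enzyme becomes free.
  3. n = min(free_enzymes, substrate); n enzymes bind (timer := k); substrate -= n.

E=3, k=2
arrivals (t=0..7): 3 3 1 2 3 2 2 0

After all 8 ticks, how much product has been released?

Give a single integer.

Answer: 9

Derivation:
t=0: arr=3 -> substrate=0 bound=3 product=0
t=1: arr=3 -> substrate=3 bound=3 product=0
t=2: arr=1 -> substrate=1 bound=3 product=3
t=3: arr=2 -> substrate=3 bound=3 product=3
t=4: arr=3 -> substrate=3 bound=3 product=6
t=5: arr=2 -> substrate=5 bound=3 product=6
t=6: arr=2 -> substrate=4 bound=3 product=9
t=7: arr=0 -> substrate=4 bound=3 product=9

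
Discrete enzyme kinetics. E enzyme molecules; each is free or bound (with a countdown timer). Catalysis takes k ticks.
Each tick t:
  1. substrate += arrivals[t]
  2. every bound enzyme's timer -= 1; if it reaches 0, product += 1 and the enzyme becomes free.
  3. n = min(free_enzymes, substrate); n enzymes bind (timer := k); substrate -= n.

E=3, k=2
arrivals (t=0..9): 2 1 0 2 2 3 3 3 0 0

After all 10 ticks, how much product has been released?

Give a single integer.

t=0: arr=2 -> substrate=0 bound=2 product=0
t=1: arr=1 -> substrate=0 bound=3 product=0
t=2: arr=0 -> substrate=0 bound=1 product=2
t=3: arr=2 -> substrate=0 bound=2 product=3
t=4: arr=2 -> substrate=1 bound=3 product=3
t=5: arr=3 -> substrate=2 bound=3 product=5
t=6: arr=3 -> substrate=4 bound=3 product=6
t=7: arr=3 -> substrate=5 bound=3 product=8
t=8: arr=0 -> substrate=4 bound=3 product=9
t=9: arr=0 -> substrate=2 bound=3 product=11

Answer: 11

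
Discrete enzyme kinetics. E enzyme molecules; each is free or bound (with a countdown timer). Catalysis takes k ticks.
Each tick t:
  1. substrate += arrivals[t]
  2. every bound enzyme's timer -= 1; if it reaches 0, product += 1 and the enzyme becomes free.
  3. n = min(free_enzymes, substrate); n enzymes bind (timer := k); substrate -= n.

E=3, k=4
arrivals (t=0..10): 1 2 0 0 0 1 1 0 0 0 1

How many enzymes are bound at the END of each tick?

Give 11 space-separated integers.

Answer: 1 3 3 3 2 1 2 2 2 1 1

Derivation:
t=0: arr=1 -> substrate=0 bound=1 product=0
t=1: arr=2 -> substrate=0 bound=3 product=0
t=2: arr=0 -> substrate=0 bound=3 product=0
t=3: arr=0 -> substrate=0 bound=3 product=0
t=4: arr=0 -> substrate=0 bound=2 product=1
t=5: arr=1 -> substrate=0 bound=1 product=3
t=6: arr=1 -> substrate=0 bound=2 product=3
t=7: arr=0 -> substrate=0 bound=2 product=3
t=8: arr=0 -> substrate=0 bound=2 product=3
t=9: arr=0 -> substrate=0 bound=1 product=4
t=10: arr=1 -> substrate=0 bound=1 product=5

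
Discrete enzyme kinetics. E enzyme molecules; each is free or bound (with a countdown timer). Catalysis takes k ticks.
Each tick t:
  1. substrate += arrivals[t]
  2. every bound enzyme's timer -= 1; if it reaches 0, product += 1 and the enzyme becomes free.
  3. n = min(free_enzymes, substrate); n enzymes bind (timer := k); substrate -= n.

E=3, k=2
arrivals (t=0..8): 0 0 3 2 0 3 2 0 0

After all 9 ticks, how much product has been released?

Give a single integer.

t=0: arr=0 -> substrate=0 bound=0 product=0
t=1: arr=0 -> substrate=0 bound=0 product=0
t=2: arr=3 -> substrate=0 bound=3 product=0
t=3: arr=2 -> substrate=2 bound=3 product=0
t=4: arr=0 -> substrate=0 bound=2 product=3
t=5: arr=3 -> substrate=2 bound=3 product=3
t=6: arr=2 -> substrate=2 bound=3 product=5
t=7: arr=0 -> substrate=1 bound=3 product=6
t=8: arr=0 -> substrate=0 bound=2 product=8

Answer: 8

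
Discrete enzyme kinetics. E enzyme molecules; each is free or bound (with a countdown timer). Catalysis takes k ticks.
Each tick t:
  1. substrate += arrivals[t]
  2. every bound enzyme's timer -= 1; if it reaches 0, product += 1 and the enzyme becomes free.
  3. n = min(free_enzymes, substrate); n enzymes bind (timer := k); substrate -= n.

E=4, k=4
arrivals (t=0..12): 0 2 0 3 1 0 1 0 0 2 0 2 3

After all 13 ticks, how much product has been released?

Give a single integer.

Answer: 7

Derivation:
t=0: arr=0 -> substrate=0 bound=0 product=0
t=1: arr=2 -> substrate=0 bound=2 product=0
t=2: arr=0 -> substrate=0 bound=2 product=0
t=3: arr=3 -> substrate=1 bound=4 product=0
t=4: arr=1 -> substrate=2 bound=4 product=0
t=5: arr=0 -> substrate=0 bound=4 product=2
t=6: arr=1 -> substrate=1 bound=4 product=2
t=7: arr=0 -> substrate=0 bound=3 product=4
t=8: arr=0 -> substrate=0 bound=3 product=4
t=9: arr=2 -> substrate=0 bound=3 product=6
t=10: arr=0 -> substrate=0 bound=3 product=6
t=11: arr=2 -> substrate=0 bound=4 product=7
t=12: arr=3 -> substrate=3 bound=4 product=7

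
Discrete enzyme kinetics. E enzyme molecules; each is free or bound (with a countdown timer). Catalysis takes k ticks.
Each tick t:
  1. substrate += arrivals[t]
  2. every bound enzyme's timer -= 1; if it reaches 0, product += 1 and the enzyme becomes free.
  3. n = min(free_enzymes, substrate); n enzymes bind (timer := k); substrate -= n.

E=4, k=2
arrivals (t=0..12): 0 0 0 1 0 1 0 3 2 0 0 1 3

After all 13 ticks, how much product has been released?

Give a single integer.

Answer: 7

Derivation:
t=0: arr=0 -> substrate=0 bound=0 product=0
t=1: arr=0 -> substrate=0 bound=0 product=0
t=2: arr=0 -> substrate=0 bound=0 product=0
t=3: arr=1 -> substrate=0 bound=1 product=0
t=4: arr=0 -> substrate=0 bound=1 product=0
t=5: arr=1 -> substrate=0 bound=1 product=1
t=6: arr=0 -> substrate=0 bound=1 product=1
t=7: arr=3 -> substrate=0 bound=3 product=2
t=8: arr=2 -> substrate=1 bound=4 product=2
t=9: arr=0 -> substrate=0 bound=2 product=5
t=10: arr=0 -> substrate=0 bound=1 product=6
t=11: arr=1 -> substrate=0 bound=1 product=7
t=12: arr=3 -> substrate=0 bound=4 product=7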